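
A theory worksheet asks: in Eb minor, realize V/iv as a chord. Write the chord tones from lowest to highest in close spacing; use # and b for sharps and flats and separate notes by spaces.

Eb G Bb

The slash means an applied dominant: we want the dominant of iv. In Eb minor, iv is Ab minor, and its dominant is built on Eb.
Building a major triad on Eb gives Eb-G-Bb.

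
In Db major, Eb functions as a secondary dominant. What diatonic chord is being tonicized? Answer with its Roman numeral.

V

The chord is a major triad on Eb.
A dominant resolves down a perfect fifth: Eb → Ab. In Db major, Ab is scale degree 5, i.e. V.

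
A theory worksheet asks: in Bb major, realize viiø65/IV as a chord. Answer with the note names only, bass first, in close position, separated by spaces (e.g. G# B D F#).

F Ab C D

viiø65/IV is a secondary leading-tone chord. The target IV is Eb in Bb major; the applied chord is rooted a semitone below, on D.
Building a half-diminished seventh chord on D gives D-F-Ab-C.
The figured bass 65 indicates first inversion, placing the third (F) in the bass: F-Ab-C-D.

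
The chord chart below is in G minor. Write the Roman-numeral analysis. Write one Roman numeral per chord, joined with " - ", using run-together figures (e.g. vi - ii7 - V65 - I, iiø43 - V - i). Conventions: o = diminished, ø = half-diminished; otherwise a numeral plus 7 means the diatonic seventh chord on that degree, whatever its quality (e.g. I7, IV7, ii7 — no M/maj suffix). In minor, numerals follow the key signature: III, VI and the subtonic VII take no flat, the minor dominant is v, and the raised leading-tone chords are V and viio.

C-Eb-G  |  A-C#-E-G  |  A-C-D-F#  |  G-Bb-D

iv - V7/V - V43 - i

C-Eb-G has root C, degree 4 in G minor, so iv.
A-C#-E-G: chromatic; A is V of V, so V7/V.
A-C-D-F#: dominant seventh chord on D = scale degree 5 → V43.
G-Bb-D: root G is the tonic; minor triad there is i.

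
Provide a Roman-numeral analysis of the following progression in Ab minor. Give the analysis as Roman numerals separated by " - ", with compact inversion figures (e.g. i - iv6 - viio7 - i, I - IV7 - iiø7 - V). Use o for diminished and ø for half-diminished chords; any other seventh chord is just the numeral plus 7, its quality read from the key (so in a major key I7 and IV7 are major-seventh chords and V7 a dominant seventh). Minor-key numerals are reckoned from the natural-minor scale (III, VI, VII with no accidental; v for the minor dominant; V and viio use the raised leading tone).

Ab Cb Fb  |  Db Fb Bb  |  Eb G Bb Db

VI6 - iio6 - V7

Ab-Cb-Fb: root Fb is the submediant; major triad there is VI6.
Db-Fb-Bb has root Bb, degree 2 in Ab minor, so iio6.
Eb-G-Bb-Db: dominant seventh chord on Eb = scale degree 5 → V7.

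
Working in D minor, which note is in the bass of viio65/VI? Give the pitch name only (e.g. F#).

C

The applied chord viio65/VI is rooted on A: A-C-Eb-Gb.
The figure 65 means first inversion — the third is in the bass.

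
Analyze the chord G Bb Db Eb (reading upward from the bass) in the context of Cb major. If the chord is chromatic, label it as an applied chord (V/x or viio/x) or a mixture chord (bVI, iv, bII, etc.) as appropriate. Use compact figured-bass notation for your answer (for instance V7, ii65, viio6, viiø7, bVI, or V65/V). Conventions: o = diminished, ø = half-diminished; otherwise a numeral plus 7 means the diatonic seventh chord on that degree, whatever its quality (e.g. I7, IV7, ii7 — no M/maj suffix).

V65/vi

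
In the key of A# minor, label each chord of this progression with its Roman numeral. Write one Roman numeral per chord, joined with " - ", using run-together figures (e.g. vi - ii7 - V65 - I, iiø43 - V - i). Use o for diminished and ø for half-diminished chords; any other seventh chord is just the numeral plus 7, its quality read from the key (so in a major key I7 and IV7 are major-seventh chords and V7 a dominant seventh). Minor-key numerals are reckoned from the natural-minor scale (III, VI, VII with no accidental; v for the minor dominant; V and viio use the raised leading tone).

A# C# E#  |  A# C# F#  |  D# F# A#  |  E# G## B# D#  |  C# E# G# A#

i - VI6 - iv - V7 - i65

A#-C#-E#: root A# is the tonic; minor triad there is i.
A#-C#-F#: major triad on F# = scale degree 6 → VI6.
D#-F#-A# has root D#, degree 4 in A# minor, so iv.
E#-G##-B#-D# has root E#, degree 5 in A# minor, so V7.
C#-E#-G#-A#: minor seventh chord on A# = scale degree 1 → i65.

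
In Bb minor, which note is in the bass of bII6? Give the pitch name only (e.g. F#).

Eb

bII in Bb minor has root Cb; the chord is Cb-Eb-Gb.
The figure 6 means first inversion — the third is in the bass.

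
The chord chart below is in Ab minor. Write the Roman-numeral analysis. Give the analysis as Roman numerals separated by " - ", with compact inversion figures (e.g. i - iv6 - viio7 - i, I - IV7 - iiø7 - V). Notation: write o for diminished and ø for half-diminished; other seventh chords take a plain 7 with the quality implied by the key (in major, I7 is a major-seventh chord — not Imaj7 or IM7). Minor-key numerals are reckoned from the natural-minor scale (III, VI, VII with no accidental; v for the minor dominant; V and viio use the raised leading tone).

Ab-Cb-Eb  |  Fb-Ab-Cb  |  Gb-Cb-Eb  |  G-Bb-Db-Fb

i - VI - III64 - viio7

Ab-Cb-Eb has root Ab, degree 1 in Ab minor, so i.
Fb-Ab-Cb has root Fb, degree 6 in Ab minor, so VI.
Gb-Cb-Eb: major triad on Cb = scale degree 3 → III64.
G-Bb-Db-Fb: root G is the leading tone; fully diminished seventh chord there is viio7.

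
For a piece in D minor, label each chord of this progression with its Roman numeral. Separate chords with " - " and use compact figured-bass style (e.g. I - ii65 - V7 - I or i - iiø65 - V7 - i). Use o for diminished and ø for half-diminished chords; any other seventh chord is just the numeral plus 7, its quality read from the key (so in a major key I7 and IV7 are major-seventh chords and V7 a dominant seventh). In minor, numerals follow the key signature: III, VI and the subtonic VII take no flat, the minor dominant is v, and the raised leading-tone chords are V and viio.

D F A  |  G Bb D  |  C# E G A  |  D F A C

i - iv - V65 - i7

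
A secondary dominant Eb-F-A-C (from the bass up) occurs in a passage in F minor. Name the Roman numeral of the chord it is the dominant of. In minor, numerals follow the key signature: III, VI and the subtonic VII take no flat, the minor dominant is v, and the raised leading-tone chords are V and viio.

iv

The chord is a dominant seventh chord on F.
A dominant resolves down a perfect fifth: F → Bb. In F minor, Bb is scale degree 4, i.e. iv.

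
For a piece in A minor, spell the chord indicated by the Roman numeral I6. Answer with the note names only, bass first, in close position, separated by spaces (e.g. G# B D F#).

Scale degree 1 in A minor is A; here the chord built on it is altered to a major triad. I6 is the major tonic (Picardy third), borrowed from the parallel major.
So the chord is A-C#-E, a major triad.
With the 6 figure the chord is in first inversion; from the bass C# upward in close position it reads C#-E-A.

C# E A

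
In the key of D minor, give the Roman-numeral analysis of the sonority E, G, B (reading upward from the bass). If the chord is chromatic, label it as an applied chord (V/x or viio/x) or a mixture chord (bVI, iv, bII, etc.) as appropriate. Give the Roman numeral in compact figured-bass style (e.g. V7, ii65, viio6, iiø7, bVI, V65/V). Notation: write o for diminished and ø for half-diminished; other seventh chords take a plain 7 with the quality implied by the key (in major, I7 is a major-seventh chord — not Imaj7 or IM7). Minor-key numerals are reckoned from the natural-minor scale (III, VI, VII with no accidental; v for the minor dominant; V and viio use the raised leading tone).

Stacked in thirds the chord is E-G-B: a minor triad on E.
E is the second degree of D minor. This is the minor supertonic, borrowed from the parallel major (the Dorian ii).

ii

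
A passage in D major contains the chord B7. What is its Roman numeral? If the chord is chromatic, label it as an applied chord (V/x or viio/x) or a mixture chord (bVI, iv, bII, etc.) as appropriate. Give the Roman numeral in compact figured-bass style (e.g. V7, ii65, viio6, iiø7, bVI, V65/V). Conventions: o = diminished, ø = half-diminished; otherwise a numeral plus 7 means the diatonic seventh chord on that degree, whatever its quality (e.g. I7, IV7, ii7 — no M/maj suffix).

V7/ii

The pitches B-D#-F#-A form a dominant seventh chord rooted on B.
B is not a diatonic chord root with this quality in D major, but it lies a perfect fifth above E (ii), so the chord functions as an applied dominant of ii.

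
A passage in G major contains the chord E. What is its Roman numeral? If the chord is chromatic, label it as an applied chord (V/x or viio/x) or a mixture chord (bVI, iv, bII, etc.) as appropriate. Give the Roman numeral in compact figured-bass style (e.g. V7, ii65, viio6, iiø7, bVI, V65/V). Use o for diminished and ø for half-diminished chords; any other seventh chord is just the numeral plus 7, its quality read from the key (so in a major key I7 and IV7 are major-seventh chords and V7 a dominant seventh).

V/ii

The pitches E-G#-B form a major triad rooted on E.
E is not a diatonic chord root with this quality in G major, but it lies a perfect fifth above A (ii), so the chord functions as an applied dominant of ii.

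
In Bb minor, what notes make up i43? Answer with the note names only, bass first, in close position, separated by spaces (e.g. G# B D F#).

The numeral's case and figure indicate a minor seventh chord. In Bb minor its root, the first degree, is Bb.
Stacking thirds from Bb gives Bb-Db-F-Ab.
With the 43 figure the chord is in second inversion; from the bass F upward in close position it reads F-Ab-Bb-Db.

F Ab Bb Db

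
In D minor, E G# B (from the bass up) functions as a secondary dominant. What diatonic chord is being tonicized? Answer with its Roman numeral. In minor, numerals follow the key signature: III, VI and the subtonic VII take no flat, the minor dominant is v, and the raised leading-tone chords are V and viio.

V

The chord is a major triad on E.
A dominant resolves down a perfect fifth: E → A. In D minor, A is scale degree 5, i.e. V.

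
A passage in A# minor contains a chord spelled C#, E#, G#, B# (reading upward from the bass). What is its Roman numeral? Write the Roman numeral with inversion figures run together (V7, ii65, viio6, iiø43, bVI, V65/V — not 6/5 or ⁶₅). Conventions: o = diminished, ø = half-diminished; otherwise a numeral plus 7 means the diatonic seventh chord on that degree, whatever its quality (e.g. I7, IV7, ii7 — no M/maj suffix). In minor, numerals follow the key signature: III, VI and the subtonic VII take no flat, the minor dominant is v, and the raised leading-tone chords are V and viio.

Stacked in thirds the chord is C#-E#-G#-B#: a major seventh chord on C#.
In A# minor, C# is the mediant; the diatonic major seventh chord there is III7.

III7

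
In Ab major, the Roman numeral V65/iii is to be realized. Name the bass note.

B

The applied chord V65/iii is rooted on G: G-B-D-F.
The figure 65 means first inversion — the third is in the bass.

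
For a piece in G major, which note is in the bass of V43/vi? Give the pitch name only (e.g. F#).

The applied chord V43/vi is rooted on B: B-D#-F#-A.
The figure 43 means second inversion — the fifth is in the bass.

F#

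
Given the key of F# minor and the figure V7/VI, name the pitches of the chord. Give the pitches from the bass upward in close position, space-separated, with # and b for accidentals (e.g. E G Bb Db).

The slash means an applied dominant: we want the dominant of VI. In F# minor, VI is D major, and its dominant is built on A.
Building a dominant seventh chord on A gives A-C#-E-G.

A C# E G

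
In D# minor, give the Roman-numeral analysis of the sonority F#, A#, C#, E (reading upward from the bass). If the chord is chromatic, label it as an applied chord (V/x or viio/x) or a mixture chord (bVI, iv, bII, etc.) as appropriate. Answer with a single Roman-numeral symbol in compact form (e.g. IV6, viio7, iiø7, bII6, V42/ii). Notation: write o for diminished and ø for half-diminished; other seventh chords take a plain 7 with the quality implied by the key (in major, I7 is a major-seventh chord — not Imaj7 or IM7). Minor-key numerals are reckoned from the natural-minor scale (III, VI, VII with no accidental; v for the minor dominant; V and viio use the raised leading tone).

V7/VI

The pitches F#-A#-C#-E form a dominant seventh chord rooted on F#.
F# is not a diatonic chord root with this quality in D# minor, but it lies a perfect fifth above B (VI), so the chord functions as an applied dominant of VI.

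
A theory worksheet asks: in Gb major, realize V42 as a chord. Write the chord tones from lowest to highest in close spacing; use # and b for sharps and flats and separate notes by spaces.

In Gb major, scale degree 5 is Db, and the diatonic chord built there is a dominant seventh chord.
That chord is spelled Db-F-Ab-Cb.
With the 42 figure the chord is in third inversion; from the bass Cb upward in close position it reads Cb-Db-F-Ab.

Cb Db F Ab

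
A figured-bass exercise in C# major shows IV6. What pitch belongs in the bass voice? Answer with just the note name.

IV in C# major has root F#; the chord is F#-A#-C#.
The figure 6 means first inversion — the third is in the bass.

A#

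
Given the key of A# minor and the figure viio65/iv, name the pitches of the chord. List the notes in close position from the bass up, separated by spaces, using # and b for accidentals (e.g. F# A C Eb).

E# G# B C##

The slash marks an applied leading-tone chord: viio of iv. In A# minor, iv is D#, so the leading tone to it is C##, a half step below.
Building a fully diminished seventh chord on C## gives C##-E#-G#-B.
The figured bass 65 indicates first inversion, placing the third (E#) in the bass: E#-G#-B-C##.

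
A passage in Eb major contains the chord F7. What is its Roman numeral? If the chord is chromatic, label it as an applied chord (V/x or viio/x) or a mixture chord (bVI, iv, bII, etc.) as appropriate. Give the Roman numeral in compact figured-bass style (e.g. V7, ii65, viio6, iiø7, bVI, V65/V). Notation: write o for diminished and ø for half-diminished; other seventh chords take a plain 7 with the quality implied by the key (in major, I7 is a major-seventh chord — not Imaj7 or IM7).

Stacked in thirds the chord is F-A-C-Eb: a dominant seventh chord on F.
F is not a diatonic chord root with this quality in Eb major, but it lies a perfect fifth above Bb (V), so the chord functions as an applied dominant of V.

V7/V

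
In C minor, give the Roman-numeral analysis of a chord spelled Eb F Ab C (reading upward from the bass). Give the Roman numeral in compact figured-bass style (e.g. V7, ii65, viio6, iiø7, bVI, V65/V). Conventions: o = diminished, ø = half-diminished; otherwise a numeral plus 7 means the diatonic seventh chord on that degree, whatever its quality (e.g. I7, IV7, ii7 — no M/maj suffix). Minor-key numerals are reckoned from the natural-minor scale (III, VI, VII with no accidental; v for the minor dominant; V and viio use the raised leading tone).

iv42

The pitches F-Ab-C-Eb form a minor seventh chord rooted on F.
In C minor, F is the subdominant; the diatonic minor seventh chord there is iv7.
With Eb in the bass the chord is in third inversion, so the figured bass is 42.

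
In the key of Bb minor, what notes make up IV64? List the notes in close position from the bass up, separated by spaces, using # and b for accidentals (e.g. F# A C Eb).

Bb Eb G

Scale degree 4 in Bb minor is Eb; here the chord built on it is altered to a major triad. IV64 is the major subdominant, borrowed from the parallel major.
So the chord is Eb-G-Bb.
The figured bass 64 indicates second inversion, placing the fifth (Bb) in the bass: Bb-Eb-G.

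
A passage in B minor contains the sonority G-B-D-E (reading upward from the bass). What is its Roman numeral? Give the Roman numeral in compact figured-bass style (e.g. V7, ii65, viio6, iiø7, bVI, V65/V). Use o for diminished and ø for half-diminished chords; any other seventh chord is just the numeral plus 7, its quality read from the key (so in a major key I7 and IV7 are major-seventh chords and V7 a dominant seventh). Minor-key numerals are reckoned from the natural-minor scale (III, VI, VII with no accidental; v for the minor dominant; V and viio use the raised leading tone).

iv65

The pitches E-G-B-D form a minor seventh chord rooted on E.
E is scale degree 4 in B minor, and a minor seventh chord on that degree is written iv7.
With G in the bass the chord is in first inversion, so the figured bass is 65.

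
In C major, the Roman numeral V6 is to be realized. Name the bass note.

B

V in C major has root G; the chord is G-B-D.
The figure 6 means first inversion — the third is in the bass.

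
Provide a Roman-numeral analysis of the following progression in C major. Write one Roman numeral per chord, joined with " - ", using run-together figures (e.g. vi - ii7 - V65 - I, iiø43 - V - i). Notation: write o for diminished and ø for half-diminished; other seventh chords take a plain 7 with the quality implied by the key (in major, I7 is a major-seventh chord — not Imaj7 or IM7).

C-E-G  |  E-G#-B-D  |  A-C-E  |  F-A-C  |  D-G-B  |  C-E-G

I - V7/vi - vi - IV - V64 - I

C-E-G has root C, degree 1 in C major, so I.
E-G#-B-D is the secondary dominant of vi (dominant seventh chord on E): V7/vi.
A-C-E has root A, degree 6 in C major, so vi.
F-A-C has root F, degree 4 in C major, so IV.
D-G-B: major triad on G = scale degree 5 → V64.
C-E-G: major triad on C = scale degree 1 → I.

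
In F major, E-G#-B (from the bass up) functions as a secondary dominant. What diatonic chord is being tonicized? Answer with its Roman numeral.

The chord is a major triad on E.
A dominant resolves down a perfect fifth: E → A. In F major, A is scale degree 3, i.e. iii.

iii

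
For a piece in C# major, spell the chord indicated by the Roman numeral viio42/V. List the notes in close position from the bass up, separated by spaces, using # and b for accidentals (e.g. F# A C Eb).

E F## A# C#

The slash marks an applied leading-tone chord: viio of V. In C# major, V is G#, so the leading tone to it is F##, a half step below.
Building a fully diminished seventh chord on F## gives F##-A#-C#-E.
With the 42 figure the chord is in third inversion; from the bass E upward in close position it reads E-F##-A#-C#.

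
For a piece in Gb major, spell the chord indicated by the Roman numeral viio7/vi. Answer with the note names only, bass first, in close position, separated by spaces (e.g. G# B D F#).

The slash marks an applied leading-tone chord: viio of vi. In Gb major, vi is Eb, so the leading tone to it is D, a half step below.
Building a fully diminished seventh chord on D gives D-F-Ab-Cb.

D F Ab Cb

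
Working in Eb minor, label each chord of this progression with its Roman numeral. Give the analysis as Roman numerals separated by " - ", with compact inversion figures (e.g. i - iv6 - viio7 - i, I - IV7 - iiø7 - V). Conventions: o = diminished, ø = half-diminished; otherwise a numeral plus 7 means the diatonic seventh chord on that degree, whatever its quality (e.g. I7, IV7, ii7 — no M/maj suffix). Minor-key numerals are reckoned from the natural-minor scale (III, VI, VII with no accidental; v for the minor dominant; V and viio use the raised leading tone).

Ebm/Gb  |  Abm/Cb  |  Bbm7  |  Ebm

Ebm/Gb has root Eb, degree 1 in Eb minor, so i6.
Abm/Cb: root Ab is the subdominant; minor triad there is iv6.
Bbm7 has root Bb, degree 5 in Eb minor, so v7.
Ebm: minor triad on Eb = scale degree 1 → i.

i6 - iv6 - v7 - i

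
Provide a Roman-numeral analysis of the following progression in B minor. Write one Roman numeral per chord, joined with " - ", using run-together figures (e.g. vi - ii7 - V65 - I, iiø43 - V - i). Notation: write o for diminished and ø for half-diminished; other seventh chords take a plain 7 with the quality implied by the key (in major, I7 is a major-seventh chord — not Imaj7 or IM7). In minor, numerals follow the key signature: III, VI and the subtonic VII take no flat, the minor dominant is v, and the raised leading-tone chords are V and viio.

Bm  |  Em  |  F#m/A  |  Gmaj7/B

Bm: minor triad on B = scale degree 1 → i.
Em has root E, degree 4 in B minor, so iv.
F#m/A: minor triad on F# = scale degree 5 → v6.
Gmaj7/B: root G is the submediant; major seventh chord there is VI65.

i - iv - v6 - VI65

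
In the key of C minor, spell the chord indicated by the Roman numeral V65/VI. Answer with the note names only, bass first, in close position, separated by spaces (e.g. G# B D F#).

G Bb Db Eb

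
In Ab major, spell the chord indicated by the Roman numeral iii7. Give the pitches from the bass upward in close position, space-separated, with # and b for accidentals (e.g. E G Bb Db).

C Eb G Bb

The numeral's case and figure indicate a minor seventh chord. In Ab major its root, the third degree, is C.
That chord is spelled C-Eb-G-Bb.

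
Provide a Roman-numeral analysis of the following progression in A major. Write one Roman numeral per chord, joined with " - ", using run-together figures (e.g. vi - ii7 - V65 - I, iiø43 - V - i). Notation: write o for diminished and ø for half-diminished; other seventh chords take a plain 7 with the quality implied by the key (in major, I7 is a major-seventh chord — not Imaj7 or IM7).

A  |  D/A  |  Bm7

A: root A is the tonic; major triad there is I.
D/A: major triad on D = scale degree 4 → IV64.
Bm7: minor seventh chord on B = scale degree 2 → ii7.

I - IV64 - ii7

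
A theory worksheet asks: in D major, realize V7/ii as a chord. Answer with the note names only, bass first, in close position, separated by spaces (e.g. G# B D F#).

B D# F# A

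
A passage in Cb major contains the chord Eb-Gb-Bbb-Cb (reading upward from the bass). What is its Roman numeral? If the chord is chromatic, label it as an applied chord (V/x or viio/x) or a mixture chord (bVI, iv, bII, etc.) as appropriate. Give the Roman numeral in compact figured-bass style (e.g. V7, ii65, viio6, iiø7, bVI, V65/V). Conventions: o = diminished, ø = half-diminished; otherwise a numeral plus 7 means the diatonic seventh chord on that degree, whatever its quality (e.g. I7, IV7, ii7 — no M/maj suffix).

V65/IV

Stacked in thirds the chord is Cb-Eb-Gb-Bbb: a dominant seventh chord on Cb.
Cb is not a diatonic chord root with this quality in Cb major, but it lies a perfect fifth above Fb (IV), so the chord functions as an applied dominant of IV.
With Eb in the bass the chord is in first inversion, so the figured bass is 65.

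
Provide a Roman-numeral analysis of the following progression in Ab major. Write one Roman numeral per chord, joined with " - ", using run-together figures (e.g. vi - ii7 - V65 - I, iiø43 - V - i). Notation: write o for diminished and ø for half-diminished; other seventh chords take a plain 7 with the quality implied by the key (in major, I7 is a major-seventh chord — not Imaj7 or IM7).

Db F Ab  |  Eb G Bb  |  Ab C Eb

Db-F-Ab: root Db is the subdominant; major triad there is IV.
Eb-G-Bb: major triad on Eb = scale degree 5 → V.
Ab-C-Eb: major triad on Ab = scale degree 1 → I.

IV - V - I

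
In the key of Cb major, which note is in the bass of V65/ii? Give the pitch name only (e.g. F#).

C

The applied chord V65/ii is rooted on Ab: Ab-C-Eb-Gb.
The figure 65 means first inversion — the third is in the bass.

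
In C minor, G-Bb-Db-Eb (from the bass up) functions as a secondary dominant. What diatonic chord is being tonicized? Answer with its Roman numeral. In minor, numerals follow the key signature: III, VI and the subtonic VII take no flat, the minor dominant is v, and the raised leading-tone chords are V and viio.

VI

The chord is a dominant seventh chord on Eb.
A dominant resolves down a perfect fifth: Eb → Ab. In C minor, Ab is scale degree 6, i.e. VI.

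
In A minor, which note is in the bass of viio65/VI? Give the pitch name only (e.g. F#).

G

The applied chord viio65/VI is rooted on E: E-G-Bb-Db.
The figure 65 means first inversion — the third is in the bass.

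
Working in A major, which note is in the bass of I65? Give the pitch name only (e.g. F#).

C#

I in A major has root A; the chord is A-C#-E-G#.
The figure 65 means first inversion — the third is in the bass.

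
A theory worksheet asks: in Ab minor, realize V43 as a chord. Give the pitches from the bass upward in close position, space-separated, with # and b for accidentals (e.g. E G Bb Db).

In Ab minor, the dominant is Eb. The dominant is major (leading tone raised), so V is a dominant seventh chord.
Stacking thirds from Eb gives Eb-G-Bb-Db.
With the 43 figure the chord is in second inversion; from the bass Bb upward in close position it reads Bb-Db-Eb-G.

Bb Db Eb G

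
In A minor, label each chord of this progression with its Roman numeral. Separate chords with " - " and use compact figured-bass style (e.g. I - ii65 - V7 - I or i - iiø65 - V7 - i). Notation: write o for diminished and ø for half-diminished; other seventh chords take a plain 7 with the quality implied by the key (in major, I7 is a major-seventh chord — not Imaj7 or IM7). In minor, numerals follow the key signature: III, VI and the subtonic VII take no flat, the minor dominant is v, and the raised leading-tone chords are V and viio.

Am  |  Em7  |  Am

Am: minor triad on A = scale degree 1 → i.
Em7: root E is the dominant; minor seventh chord there is v7.
Am: minor triad on A = scale degree 1 → i.

i - v7 - i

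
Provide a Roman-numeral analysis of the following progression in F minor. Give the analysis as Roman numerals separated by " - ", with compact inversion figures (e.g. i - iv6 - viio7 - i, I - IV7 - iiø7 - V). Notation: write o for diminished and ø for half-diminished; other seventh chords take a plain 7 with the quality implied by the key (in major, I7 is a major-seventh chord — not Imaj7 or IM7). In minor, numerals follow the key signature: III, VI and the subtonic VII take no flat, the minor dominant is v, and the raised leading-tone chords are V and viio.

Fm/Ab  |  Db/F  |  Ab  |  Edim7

Fm/Ab has root F, degree 1 in F minor, so i6.
Db/F: root Db is the submediant; major triad there is VI6.
Ab has root Ab, degree 3 in F minor, so III.
Edim7 has root E, degree 7 in F minor, so viio7.

i6 - VI6 - III - viio7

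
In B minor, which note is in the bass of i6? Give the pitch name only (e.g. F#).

i in B minor has root B; the chord is B-D-F#.
The figure 6 means first inversion — the third is in the bass.

D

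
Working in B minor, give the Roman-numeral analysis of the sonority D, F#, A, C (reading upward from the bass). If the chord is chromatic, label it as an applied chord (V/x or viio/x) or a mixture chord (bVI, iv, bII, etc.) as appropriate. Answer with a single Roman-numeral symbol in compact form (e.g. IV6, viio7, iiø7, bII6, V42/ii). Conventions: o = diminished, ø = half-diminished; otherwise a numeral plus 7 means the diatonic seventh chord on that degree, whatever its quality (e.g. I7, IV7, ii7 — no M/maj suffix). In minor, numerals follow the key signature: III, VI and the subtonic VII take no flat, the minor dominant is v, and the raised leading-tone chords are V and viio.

The pitches D-F#-A-C form a dominant seventh chord rooted on D.
D is not a diatonic chord root with this quality in B minor, but it lies a perfect fifth above G (VI), so the chord functions as an applied dominant of VI.

V7/VI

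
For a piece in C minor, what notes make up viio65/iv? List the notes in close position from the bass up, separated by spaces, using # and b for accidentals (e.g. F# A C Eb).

G Bb Db E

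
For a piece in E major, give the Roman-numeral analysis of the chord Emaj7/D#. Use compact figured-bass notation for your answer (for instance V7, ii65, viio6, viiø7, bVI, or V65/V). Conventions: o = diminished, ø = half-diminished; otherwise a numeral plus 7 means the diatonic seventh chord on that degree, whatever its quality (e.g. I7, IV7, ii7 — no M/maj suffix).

Stacked in thirds the chord is E-G#-B-D#: a major seventh chord on E.
E is scale degree 1 in E major, and a major seventh chord on that degree is written I7.
With D# in the bass the chord is in third inversion, so the figured bass is 42.

I42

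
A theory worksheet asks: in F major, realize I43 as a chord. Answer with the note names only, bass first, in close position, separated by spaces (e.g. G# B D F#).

C E F A

The numeral's case and figure indicate a major seventh chord. In F major its root, the tonic, is F.
Stacking thirds from F gives F-A-C-E.
With the 43 figure the chord is in second inversion; from the bass C upward in close position it reads C-E-F-A.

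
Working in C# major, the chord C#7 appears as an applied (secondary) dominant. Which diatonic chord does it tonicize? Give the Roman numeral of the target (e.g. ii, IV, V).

The chord is a dominant seventh chord on C#.
A dominant resolves down a perfect fifth: C# → F#. In C# major, F# is scale degree 4, i.e. IV.

IV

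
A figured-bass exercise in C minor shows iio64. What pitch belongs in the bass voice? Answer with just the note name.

Ab

iio in C minor has root D; the chord is D-F-Ab.
The figure 64 means second inversion — the fifth is in the bass.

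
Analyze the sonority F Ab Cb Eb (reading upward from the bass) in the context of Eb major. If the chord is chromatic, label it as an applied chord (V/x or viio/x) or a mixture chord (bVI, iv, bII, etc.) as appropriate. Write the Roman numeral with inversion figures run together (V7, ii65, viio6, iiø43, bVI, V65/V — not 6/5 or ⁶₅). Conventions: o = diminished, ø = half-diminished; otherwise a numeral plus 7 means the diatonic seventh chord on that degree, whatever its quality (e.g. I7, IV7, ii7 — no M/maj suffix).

iiø7

Stacked in thirds the chord is F-Ab-Cb-Eb: a half-diminished seventh chord on F.
F is the second degree of Eb major. This is the half-diminished supertonic seventh, borrowed from the parallel minor.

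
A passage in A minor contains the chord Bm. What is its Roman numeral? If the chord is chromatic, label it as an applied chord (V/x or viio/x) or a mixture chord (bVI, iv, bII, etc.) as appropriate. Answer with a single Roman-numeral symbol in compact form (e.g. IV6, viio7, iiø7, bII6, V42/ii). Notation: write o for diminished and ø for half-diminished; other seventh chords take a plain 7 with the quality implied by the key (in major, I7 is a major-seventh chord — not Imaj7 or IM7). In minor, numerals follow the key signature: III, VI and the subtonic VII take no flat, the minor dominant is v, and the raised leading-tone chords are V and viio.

Stacked in thirds the chord is B-D-F#: a minor triad on B.
B is the second degree of A minor. This is the minor supertonic, borrowed from the parallel major (the Dorian ii).

ii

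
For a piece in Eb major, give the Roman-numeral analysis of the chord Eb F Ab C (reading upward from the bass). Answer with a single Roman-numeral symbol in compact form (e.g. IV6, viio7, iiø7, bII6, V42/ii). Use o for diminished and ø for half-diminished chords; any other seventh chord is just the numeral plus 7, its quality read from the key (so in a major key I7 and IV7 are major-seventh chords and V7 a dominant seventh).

The pitches F-Ab-C-Eb form a minor seventh chord rooted on F.
In Eb major, F is the supertonic; the diatonic minor seventh chord there is ii7.
With Eb in the bass the chord is in third inversion, so the figured bass is 42.

ii42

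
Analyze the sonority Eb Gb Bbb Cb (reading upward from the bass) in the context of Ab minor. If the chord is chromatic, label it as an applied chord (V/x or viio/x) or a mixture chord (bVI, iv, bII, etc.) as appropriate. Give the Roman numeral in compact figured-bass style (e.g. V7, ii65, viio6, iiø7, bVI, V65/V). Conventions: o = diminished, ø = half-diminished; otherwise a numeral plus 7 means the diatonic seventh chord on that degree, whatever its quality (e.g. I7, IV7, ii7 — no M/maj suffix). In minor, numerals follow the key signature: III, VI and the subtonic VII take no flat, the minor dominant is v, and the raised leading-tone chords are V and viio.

V65/VI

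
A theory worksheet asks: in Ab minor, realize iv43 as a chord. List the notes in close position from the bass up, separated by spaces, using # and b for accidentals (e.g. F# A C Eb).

Ab Cb Db Fb

In Ab minor, the subdominant is Db, and the diatonic chord built there is a minor seventh chord.
That chord is spelled Db-Fb-Ab-Cb.
The figured bass 43 indicates second inversion, placing the fifth (Ab) in the bass: Ab-Cb-Db-Fb.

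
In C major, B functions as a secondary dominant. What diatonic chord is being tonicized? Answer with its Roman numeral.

iii

The chord is a major triad on B.
A dominant resolves down a perfect fifth: B → E. In C major, E is scale degree 3, i.e. iii.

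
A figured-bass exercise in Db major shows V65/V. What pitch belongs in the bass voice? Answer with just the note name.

The applied chord V65/V is rooted on Eb: Eb-G-Bb-Db.
The figure 65 means first inversion — the third is in the bass.

G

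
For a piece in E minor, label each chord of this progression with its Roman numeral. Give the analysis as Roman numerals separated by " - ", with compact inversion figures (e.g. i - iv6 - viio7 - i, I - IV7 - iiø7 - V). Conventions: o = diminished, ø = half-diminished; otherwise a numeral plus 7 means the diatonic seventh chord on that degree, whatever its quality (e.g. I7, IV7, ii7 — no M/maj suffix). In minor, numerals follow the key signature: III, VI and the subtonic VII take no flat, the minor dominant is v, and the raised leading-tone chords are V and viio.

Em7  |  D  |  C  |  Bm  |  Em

Em7: root E is the tonic; minor seventh chord there is i7.
D: major triad on D = scale degree 7 → VII.
C has root C, degree 6 in E minor, so VI.
Bm: minor triad on B = scale degree 5 → v.
Em has root E, degree 1 in E minor, so i.

i7 - VII - VI - v - i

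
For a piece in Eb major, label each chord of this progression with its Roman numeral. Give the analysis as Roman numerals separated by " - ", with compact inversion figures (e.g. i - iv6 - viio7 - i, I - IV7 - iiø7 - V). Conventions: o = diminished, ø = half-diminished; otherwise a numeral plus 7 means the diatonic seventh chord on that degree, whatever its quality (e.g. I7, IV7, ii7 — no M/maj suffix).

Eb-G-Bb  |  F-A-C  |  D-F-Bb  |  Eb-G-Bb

I - V/V - V6 - I

Eb-G-Bb has root Eb, degree 1 in Eb major, so I.
F-A-C is the secondary dominant of V (major triad on F): V/V.
D-F-Bb: root Bb is the dominant; major triad there is V6.
Eb-G-Bb has root Eb, degree 1 in Eb major, so I.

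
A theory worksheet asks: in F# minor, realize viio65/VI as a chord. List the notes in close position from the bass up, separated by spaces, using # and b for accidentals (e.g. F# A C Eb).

E G Bb C#

viio65/VI is a secondary leading-tone chord. The target VI is D in F# minor; the applied chord is rooted a semitone below, on C#.
Building a fully diminished seventh chord on C# gives C#-E-G-Bb.
The figured bass 65 indicates first inversion, placing the third (E) in the bass: E-G-Bb-C#.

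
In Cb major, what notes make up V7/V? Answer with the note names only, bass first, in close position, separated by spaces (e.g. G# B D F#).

V7/V is a secondary dominant — the dominant seventh of V. V in Cb major is Gb, so the applied chord's root is Db, a perfect fifth above.
Building a dominant seventh chord on Db gives Db-F-Ab-Cb.

Db F Ab Cb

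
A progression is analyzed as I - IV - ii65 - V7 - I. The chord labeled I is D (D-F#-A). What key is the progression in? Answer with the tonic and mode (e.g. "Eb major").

I is given as D-F#-A — a major triad with root D.
If D is scale degree 1 and the mode makes that degree carry a major triad, the tonic is D and the mode is major.

D major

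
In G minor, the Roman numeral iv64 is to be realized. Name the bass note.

iv in G minor has root C; the chord is C-Eb-G.
The figure 64 means second inversion — the fifth is in the bass.

G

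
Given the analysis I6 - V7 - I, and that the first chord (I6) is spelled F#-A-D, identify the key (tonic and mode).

The chord D/F# is a major triad rooted on D; its label is I6.
If D is scale degree 1 and the mode makes that degree carry a major triad, the tonic is D and the mode is major.

D major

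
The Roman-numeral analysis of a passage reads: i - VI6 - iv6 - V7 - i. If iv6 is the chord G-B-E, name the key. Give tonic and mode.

B minor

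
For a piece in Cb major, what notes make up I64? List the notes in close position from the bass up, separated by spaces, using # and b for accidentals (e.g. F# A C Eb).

In Cb major, the first degree is Cb, and the diatonic chord built there is a major triad.
That chord is spelled Cb-Eb-Gb.
With the 64 figure the chord is in second inversion; from the bass Gb upward in close position it reads Gb-Cb-Eb.

Gb Cb Eb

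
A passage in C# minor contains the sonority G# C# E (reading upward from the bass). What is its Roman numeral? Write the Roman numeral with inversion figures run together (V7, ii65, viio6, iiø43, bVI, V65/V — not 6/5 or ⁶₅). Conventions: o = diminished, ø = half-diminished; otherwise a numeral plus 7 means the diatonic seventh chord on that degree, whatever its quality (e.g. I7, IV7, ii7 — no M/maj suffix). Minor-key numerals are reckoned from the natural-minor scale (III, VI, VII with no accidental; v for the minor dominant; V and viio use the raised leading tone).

i64

Stacked in thirds the chord is C#-E-G#: a minor triad on C#.
In C# minor, C# is the tonic; the diatonic minor triad there is i.
With G# in the bass the chord is in second inversion, so the figured bass is 64.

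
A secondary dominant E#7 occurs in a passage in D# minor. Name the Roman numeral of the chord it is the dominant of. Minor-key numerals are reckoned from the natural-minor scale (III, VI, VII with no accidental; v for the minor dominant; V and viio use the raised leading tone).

V

The chord is a dominant seventh chord on E#.
A dominant resolves down a perfect fifth: E# → A#. In D# minor, A# is scale degree 5, i.e. V.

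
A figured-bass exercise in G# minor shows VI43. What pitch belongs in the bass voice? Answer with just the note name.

B

VI in G# minor has root E; the chord is E-G#-B-D#.
The figure 43 means second inversion — the fifth is in the bass.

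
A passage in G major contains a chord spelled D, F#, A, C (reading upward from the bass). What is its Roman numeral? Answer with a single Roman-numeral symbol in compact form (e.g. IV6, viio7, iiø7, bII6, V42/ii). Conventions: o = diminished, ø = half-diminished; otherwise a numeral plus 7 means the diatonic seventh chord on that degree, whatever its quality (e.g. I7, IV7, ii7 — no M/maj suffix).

V7

Stacked in thirds the chord is D-F#-A-C: a dominant seventh chord on D.
In G major, D is the dominant; the diatonic dominant seventh chord there is V7.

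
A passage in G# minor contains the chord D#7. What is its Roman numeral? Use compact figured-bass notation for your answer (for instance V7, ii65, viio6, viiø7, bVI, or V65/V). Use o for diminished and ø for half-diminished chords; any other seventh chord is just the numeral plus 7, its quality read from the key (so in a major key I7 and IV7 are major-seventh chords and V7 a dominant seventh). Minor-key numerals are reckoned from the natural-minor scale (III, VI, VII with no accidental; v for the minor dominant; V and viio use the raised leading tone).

The pitches D#-F##-A#-C# form a dominant seventh chord rooted on D#.
D# is scale degree 5 in G# minor, and a dominant seventh chord on that degree is written V7.

V7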